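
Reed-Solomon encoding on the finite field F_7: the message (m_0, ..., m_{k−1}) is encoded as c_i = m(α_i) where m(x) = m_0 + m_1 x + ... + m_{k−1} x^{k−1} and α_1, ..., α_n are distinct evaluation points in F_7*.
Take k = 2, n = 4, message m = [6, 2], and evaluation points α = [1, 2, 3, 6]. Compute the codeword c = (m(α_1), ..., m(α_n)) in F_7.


c = [1, 3, 5, 4]

Message polynomial: m(x) = 6 + 2·x (mod 7).
For each evaluation point α_i, compute m(α_i) mod 7:
  α_1 = 1: Horner steps 2 → 1, so m(1) = 1.
  α_2 = 2: Horner steps 2 → 3, so m(2) = 3.
  α_3 = 3: Horner steps 2 → 5, so m(3) = 5.
  α_4 = 6: Horner steps 2 → 4, so m(6) = 4.
Codeword c = [1, 3, 5, 4] ∈ F_7^4.


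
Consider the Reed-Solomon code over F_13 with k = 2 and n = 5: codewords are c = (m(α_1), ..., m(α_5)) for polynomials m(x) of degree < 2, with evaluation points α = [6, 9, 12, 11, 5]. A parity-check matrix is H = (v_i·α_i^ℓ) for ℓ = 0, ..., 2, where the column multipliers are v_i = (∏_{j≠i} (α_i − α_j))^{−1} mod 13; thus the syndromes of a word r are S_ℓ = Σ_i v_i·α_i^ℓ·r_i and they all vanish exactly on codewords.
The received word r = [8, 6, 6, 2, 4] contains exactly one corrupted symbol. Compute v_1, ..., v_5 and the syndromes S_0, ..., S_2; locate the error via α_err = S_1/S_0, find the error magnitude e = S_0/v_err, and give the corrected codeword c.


S = (11, 8, 7), error at position 2, error magnitude e = 12, c = [8, 7, 6, 2, 4].

Step 1: column multipliers v_i = (∏_{j≠i}(α_i − α_j))^{−1} mod 13.
  i = 1 (α = 6): (6−9)(6−12)(6−11)(6−5) = (−3)·(−6)·(−5)·1 = −90 ≡ 1, so v_1 = 1^{−1} = 1 (mod 13).
  i = 2 (α = 9): (9−6)(9−12)(9−11)(9−5) = 3·(−3)·(−2)·4 = 72 ≡ 7, so v_2 = 7^{−1} = 2 (mod 13).
  i = 3 (α = 12): (12−6)(12−9)(12−11)(12−5) = 6·3·1·7 = 126 ≡ 9, so v_3 = 9^{−1} = 3 (mod 13).
  i = 4 (α = 11): (11−6)(11−9)(11−12)(11−5) = 5·2·(−1)·6 = −60 ≡ 5, so v_4 = 5^{−1} = 8 (mod 13).
  i = 5 (α = 5): (5−6)(5−9)(5−12)(5−11) = (−1)·(−4)·(−7)·(−6) = 168 ≡ 12, so v_5 = 12^{−1} = 12 (mod 13).
  v = [1, 2, 3, 8, 12].
Step 2: syndromes of r = [8, 6, 6, 2, 4] (all sums mod 13).
  S_0 = Σ v_i r_i = 1·8 + 2·6 + 3·6 + 8·2 + 12·4 = 102 ≡ 11.
  S_1 = Σ v_i α_i r_i = 1·6·8 + 2·9·6 + 3·12·6 + 8·11·2 + 12·5·4 = 788 ≡ 8.
  α_i^2 mod 13 = [10, 3, 1, 4, 12].
  S_2 = Σ v_i α_i^2 r_i = 1·10·8 + 2·3·6 + 3·1·6 + 8·4·2 + 12·12·4 = 774 ≡ 7.
  S = (11, 8, 7) ≠ 0, so r is not a codeword (an error is present).
Step 3: locate the error. For a single error e at position i, S_ℓ = v_i·e·α_i^ℓ, so α_err = S_1/S_0.
  S_0^{−1} = 11^{−1} = 6 (mod 13), so α_err = 8·6 = 48 ≡ 9 = α_2. Error position i = 2.
  Consistency check: S_2/S_1 = 7·5 = 35 ≡ 9 = α_err ✓ (single-error assumption holds).
Step 4: error magnitude e = S_0/v_2 = S_0·∏_{j≠2}(α_2 − α_j) = 11·7 = 77 ≡ 12 (mod 13).
Step 5: correct position 2: c_2 = r_2 − e = 6 − 12 ≡ 7 (mod 13). Hence c = [8, 7, 6, 2, 4].
  Check: interpolating c through the α_i gives m(x) = 10 + 4·x (degree < 2) with m(α_i) = c_i for every i, so c is indeed a codeword.


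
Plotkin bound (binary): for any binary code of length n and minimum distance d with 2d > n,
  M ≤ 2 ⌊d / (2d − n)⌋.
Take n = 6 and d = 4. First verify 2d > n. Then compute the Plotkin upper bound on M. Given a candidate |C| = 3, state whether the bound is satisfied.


Plotkin bound M ≤ 4; given |C| = 3 ≤ bound (satisfied).

Check applicability: 2d = 8, n = 6.
2d − n = 2 > 0, so Plotkin applies.
Compute d/(2d−n) = 4/2 ≈ 2.0000.
⌊d/(2d−n)⌋ = 2.
Plotkin bound: M ≤ 2·2 = 4.
Given |C| = 3, check: satisfied.
This |C| is below the Plotkin bound.


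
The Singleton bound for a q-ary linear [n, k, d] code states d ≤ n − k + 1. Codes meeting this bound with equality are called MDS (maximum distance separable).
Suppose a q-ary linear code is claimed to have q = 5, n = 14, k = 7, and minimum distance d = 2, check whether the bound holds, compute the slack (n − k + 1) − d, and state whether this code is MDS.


Singleton RHS = n − k + 1 = 8, slack = 6, bound satisfied, not MDS.

Singleton bound: d ≤ n − k + 1.
Here n = 14, k = 7, so n − k + 1 = 8.
Given d = 2, check d ≤ 8: YES.
Slack = (n − k + 1) − d = 6.
The code is NOT MDS (slack = 6 > 0).
Description: the claimed parameters are [14, 7, 2]_5; such a code would be non-MDS.


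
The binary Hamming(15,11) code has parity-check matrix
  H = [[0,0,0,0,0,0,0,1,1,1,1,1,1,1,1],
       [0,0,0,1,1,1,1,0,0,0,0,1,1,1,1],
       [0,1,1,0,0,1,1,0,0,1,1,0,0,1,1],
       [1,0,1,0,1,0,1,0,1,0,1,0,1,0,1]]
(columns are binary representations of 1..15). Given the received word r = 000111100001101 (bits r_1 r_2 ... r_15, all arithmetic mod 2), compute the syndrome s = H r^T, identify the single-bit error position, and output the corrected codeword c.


s = (1, 1, 1, 0)^T, error position = 14, corrected codeword c = 000111100001111

Compute s = H r^T mod 2 one row at a time:
  s_1 = 0 + 0 + 0 + 0 + 1 + 1 + 0 + 1 = 3 ≡ 1 (mod 2).
  s_2 = 1 + 1 + 1 + 1 + 1 + 1 + 0 + 1 = 7 ≡ 1 (mod 2).
  s_3 = 0 + 0 + 1 + 1 + 0 + 0 + 0 + 1 = 3 ≡ 1 (mod 2).
  s_4 = 0 + 0 + 1 + 1 + 0 + 0 + 1 + 1 = 4 ≡ 0 (mod 2).
s = (1, 1, 1, 0)^T — this equals column 14 of H (binary 1110), so error is at position 14.
Correct: flip bit 14 of r = 000111100001101 to get c = 000111100001111.


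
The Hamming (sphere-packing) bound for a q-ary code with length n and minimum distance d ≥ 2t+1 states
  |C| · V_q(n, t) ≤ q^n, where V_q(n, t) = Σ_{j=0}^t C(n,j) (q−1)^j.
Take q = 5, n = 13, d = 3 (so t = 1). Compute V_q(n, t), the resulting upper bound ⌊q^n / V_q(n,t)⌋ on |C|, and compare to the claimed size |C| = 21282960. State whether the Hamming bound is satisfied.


V_q(n, t) = 53, q^n = 1220703125, Hamming bound = 23032134, |C| = 21282960 ≤ bound (satisfied).

Step 1: Compute V_q(n, t) = Σ_{j=0}^1 C(n, j) (q−1)^j.
  j = 0: C(13,0)·(4)^0 = 1·1 = 1.
  j = 1: C(13,1)·(4)^1 = 13·4 = 52.
  V_q(n, t) = 1 + 52 = 53.
Step 2: q^n = 5^13 = 1220703125.
Step 3: Hamming bound ⌊q^n / V_q(n,t)⌋ = ⌊1220703125/53⌋ = 23032134.
Step 4: Compare |C| = 21282960 to 23032134: satisfied.
The claimed |C| lies below the Hamming bound.


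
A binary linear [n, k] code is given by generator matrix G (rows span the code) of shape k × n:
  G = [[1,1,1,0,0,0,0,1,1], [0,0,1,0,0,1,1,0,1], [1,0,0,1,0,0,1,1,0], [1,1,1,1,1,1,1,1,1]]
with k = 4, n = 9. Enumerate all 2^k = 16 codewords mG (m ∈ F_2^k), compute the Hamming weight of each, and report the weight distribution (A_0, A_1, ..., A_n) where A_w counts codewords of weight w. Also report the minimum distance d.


Weight distribution: A_0 = 1, A_3 = 2, A_4 = 5, A_5 = 5, A_6 = 2, A_9 = 1. Minimum distance d = 3.

Enumerate all 2^4 = 16 messages m ∈ F_2^4.
For each, compute codeword c = mG in F_2^9, then tally its weight.
  m = 0000 → c = 000000000, weight = 0.
  m = 1000 → c = 111000011, weight = 5.
  m = 0100 → c = 001001101, weight = 4.
  m = 1100 → c = 110001110, weight = 5.
  m = 0010 → c = 100100110, weight = 4.
  m = 1010 → c = 011100101, weight = 5.
  m = 0110 → c = 101101011, weight = 6.
  m = 1110 → c = 010101000, weight = 3.
  m = 0001 → c = 111111111, weight = 9.
  m = 1001 → c = 000111100, weight = 4.
  m = 0101 → c = 110110010, weight = 5.
  m = 1101 → c = 001110001, weight = 4.
  m = 0011 → c = 011011001, weight = 5.
  m = 1011 → c = 100011010, weight = 4.
  m = 0111 → c = 010010100, weight = 3.
  m = 1111 → c = 101010111, weight = 6.
Tally weights:
  weight 0: 1 codewords.
  weight 3: 2 codewords.
  weight 4: 5 codewords.
  weight 5: 5 codewords.
  weight 6: 2 codewords.
  weight 9: 1 codewords.
Minimum distance d = smallest w > 0 with A_w > 0 = 3.
Sanity: Σ A_w = 16 = 2^4 = 16 ✓.


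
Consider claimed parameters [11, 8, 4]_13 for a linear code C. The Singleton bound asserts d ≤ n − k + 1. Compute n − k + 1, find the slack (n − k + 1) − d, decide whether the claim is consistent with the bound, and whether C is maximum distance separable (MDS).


Singleton RHS = n − k + 1 = 4, slack = 0, bound satisfied, MDS.

Singleton bound: d ≤ n − k + 1.
Here n = 11, k = 8, so n − k + 1 = 4.
Given d = 4, check d ≤ 4: YES.
Slack = (n − k + 1) − d = 0.
The code is MDS (slack = 0).
Description: the claimed parameters are [11, 8, 4]_13; such a code would be MDS (meets Singleton bound).


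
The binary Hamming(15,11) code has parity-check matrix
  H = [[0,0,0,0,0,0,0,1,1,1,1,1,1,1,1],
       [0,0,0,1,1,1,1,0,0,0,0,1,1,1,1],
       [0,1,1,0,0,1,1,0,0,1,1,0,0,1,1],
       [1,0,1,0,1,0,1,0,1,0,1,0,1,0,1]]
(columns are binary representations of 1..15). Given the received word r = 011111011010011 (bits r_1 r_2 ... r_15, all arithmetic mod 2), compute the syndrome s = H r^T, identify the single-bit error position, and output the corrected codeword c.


s = (1, 1, 0, 1)^T, error position = 13, corrected codeword c = 011111011010111

Compute s = H r^T mod 2 one row at a time:
  s_1 = 1 + 1 + 0 + 1 + 0 + 0 + 1 + 1 = 5 ≡ 1 (mod 2).
  s_2 = 1 + 1 + 1 + 0 + 0 + 0 + 1 + 1 = 5 ≡ 1 (mod 2).
  s_3 = 1 + 1 + 1 + 0 + 0 + 1 + 1 + 1 = 6 ≡ 0 (mod 2).
  s_4 = 0 + 1 + 1 + 0 + 1 + 1 + 0 + 1 = 5 ≡ 1 (mod 2).
s = (1, 1, 0, 1)^T — this equals column 13 of H (binary 1101), so error is at position 13.
Correct: flip bit 13 of r = 011111011010011 to get c = 011111011010111.


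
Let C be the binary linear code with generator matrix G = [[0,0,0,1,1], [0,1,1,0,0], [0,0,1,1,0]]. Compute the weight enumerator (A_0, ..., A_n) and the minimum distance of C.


Weight distribution: A_0 = 1, A_2 = 6, A_4 = 1. Minimum distance d = 2.

Enumerate all 2^3 = 8 messages m ∈ F_2^3.
For each, compute codeword c = mG in F_2^5, then tally its weight.
  m = 000 → c = 00000, weight = 0.
  m = 100 → c = 00011, weight = 2.
  m = 010 → c = 01100, weight = 2.
  m = 110 → c = 01111, weight = 4.
  m = 001 → c = 00110, weight = 2.
  m = 101 → c = 00101, weight = 2.
  m = 011 → c = 01010, weight = 2.
  m = 111 → c = 01001, weight = 2.
Tally weights:
  weight 0: 1 codewords.
  weight 2: 6 codewords.
  weight 4: 1 codewords.
Minimum distance d = smallest w > 0 with A_w > 0 = 2.
Sanity: Σ A_w = 8 = 2^3 = 8 ✓.


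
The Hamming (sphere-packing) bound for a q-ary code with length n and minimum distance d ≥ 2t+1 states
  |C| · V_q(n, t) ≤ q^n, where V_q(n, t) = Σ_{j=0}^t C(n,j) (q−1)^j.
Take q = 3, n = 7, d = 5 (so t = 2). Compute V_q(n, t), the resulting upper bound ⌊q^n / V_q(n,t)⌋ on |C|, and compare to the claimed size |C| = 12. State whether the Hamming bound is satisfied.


V_q(n, t) = 99, q^n = 2187, Hamming bound = 22, |C| = 12 ≤ bound (satisfied).

Step 1: Compute V_q(n, t) = Σ_{j=0}^2 C(n, j) (q−1)^j.
  j = 0: C(7,0)·(2)^0 = 1·1 = 1.
  j = 1: C(7,1)·(2)^1 = 7·2 = 14.
  j = 2: C(7,2)·(2)^2 = 21·4 = 84.
  V_q(n, t) = 1 + 14 + 84 = 99.
Step 2: q^n = 3^7 = 2187.
Step 3: Hamming bound ⌊q^n / V_q(n,t)⌋ = ⌊2187/99⌋ = 22.
Step 4: Compare |C| = 12 to 22: satisfied.
The claimed |C| lies below the Hamming bound.


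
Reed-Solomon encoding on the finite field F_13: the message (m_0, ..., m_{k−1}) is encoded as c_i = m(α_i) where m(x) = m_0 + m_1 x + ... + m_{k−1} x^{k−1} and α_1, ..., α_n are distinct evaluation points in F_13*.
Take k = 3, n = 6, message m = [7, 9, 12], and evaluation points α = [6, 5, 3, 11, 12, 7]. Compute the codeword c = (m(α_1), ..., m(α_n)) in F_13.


c = [12, 1, 12, 11, 10, 8]

Message polynomial: m(x) = 7 + 9·x + 12·x^2 (mod 13).
For each evaluation point α_i, compute m(α_i) mod 13:
  α_1 = 6: Horner steps 12 → 3 → 12, so m(6) = 12.
  α_2 = 5: Horner steps 12 → 4 → 1, so m(5) = 1.
  α_3 = 3: Horner steps 12 → 6 → 12, so m(3) = 12.
  α_4 = 11: Horner steps 12 → 11 → 11, so m(11) = 11.
  α_5 = 12: Horner steps 12 → 10 → 10, so m(12) = 10.
  α_6 = 7: Horner steps 12 → 2 → 8, so m(7) = 8.
Codeword c = [12, 1, 12, 11, 10, 8] ∈ F_13^6.


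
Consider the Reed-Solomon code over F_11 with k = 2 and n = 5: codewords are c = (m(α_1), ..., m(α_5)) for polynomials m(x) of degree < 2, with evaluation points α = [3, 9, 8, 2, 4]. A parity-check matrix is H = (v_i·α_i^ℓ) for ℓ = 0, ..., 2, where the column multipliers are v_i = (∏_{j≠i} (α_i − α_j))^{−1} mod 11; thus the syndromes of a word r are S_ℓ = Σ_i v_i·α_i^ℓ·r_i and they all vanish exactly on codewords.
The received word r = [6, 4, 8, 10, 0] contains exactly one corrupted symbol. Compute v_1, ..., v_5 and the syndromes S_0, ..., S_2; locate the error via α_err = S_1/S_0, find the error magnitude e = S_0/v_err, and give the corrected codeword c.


S = (6, 2, 8), error at position 5, error magnitude e = 9, c = [6, 4, 8, 10, 2].

Step 1: column multipliers v_i = (∏_{j≠i}(α_i − α_j))^{−1} mod 11.
  i = 1 (α = 3): (3−9)(3−8)(3−2)(3−4) = (−6)·(−5)·1·(−1) = −30 ≡ 3, so v_1 = 3^{−1} = 4 (mod 11).
  i = 2 (α = 9): (9−3)(9−8)(9−2)(9−4) = 6·1·7·5 = 210 ≡ 1, so v_2 = 1^{−1} = 1 (mod 11).
  i = 3 (α = 8): (8−3)(8−9)(8−2)(8−4) = 5·(−1)·6·4 = −120 ≡ 1, so v_3 = 1^{−1} = 1 (mod 11).
  i = 4 (α = 2): (2−3)(2−9)(2−8)(2−4) = (−1)·(−7)·(−6)·(−2) = 84 ≡ 7, so v_4 = 7^{−1} = 8 (mod 11).
  i = 5 (α = 4): (4−3)(4−9)(4−8)(4−2) = 1·(−5)·(−4)·2 = 40 ≡ 7, so v_5 = 7^{−1} = 8 (mod 11).
  v = [4, 1, 1, 8, 8].
Step 2: syndromes of r = [6, 4, 8, 10, 0] (all sums mod 11).
  S_0 = Σ v_i r_i = 4·6 + 1·4 + 1·8 + 8·10 + 8·0 = 116 ≡ 6.
  S_1 = Σ v_i α_i r_i = 4·3·6 + 1·9·4 + 1·8·8 + 8·2·10 + 8·4·0 = 332 ≡ 2.
  α_i^2 mod 11 = [9, 4, 9, 4, 5].
  S_2 = Σ v_i α_i^2 r_i = 4·9·6 + 1·4·4 + 1·9·8 + 8·4·10 + 8·5·0 = 624 ≡ 8.
  S = (6, 2, 8) ≠ 0, so r is not a codeword (an error is present).
Step 3: locate the error. For a single error e at position i, S_ℓ = v_i·e·α_i^ℓ, so α_err = S_1/S_0.
  S_0^{−1} = 6^{−1} = 2 (mod 11), so α_err = 2·2 = 4 ≡ 4 = α_5. Error position i = 5.
  Consistency check: S_2/S_1 = 8·6 = 48 ≡ 4 = α_err ✓ (single-error assumption holds).
Step 4: error magnitude e = S_0/v_5 = S_0·∏_{j≠5}(α_5 − α_j) = 6·7 = 42 ≡ 9 (mod 11).
Step 5: correct position 5: c_5 = r_5 − e = 0 − 9 ≡ 2 (mod 11). Hence c = [6, 4, 8, 10, 2].
  Check: interpolating c through the α_i gives m(x) = 7 + 7·x (degree < 2) with m(α_i) = c_i for every i, so c is indeed a codeword.


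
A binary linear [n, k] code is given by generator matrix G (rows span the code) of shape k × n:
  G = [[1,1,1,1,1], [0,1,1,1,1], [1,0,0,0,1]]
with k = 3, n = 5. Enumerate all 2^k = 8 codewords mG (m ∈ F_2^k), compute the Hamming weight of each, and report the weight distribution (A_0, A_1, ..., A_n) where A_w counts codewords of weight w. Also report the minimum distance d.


Weight distribution: A_0 = 1, A_1 = 2, A_2 = 1, A_3 = 1, A_4 = 2, A_5 = 1. Minimum distance d = 1.

Enumerate all 2^3 = 8 messages m ∈ F_2^3.
For each, compute codeword c = mG in F_2^5, then tally its weight.
  m = 000 → c = 00000, weight = 0.
  m = 100 → c = 11111, weight = 5.
  m = 010 → c = 01111, weight = 4.
  m = 110 → c = 10000, weight = 1.
  m = 001 → c = 10001, weight = 2.
  m = 101 → c = 01110, weight = 3.
  m = 011 → c = 11110, weight = 4.
  m = 111 → c = 00001, weight = 1.
Tally weights:
  weight 0: 1 codewords.
  weight 1: 2 codewords.
  weight 2: 1 codewords.
  weight 3: 1 codewords.
  weight 4: 2 codewords.
  weight 5: 1 codewords.
Minimum distance d = smallest w > 0 with A_w > 0 = 1.
Sanity: Σ A_w = 8 = 2^3 = 8 ✓.


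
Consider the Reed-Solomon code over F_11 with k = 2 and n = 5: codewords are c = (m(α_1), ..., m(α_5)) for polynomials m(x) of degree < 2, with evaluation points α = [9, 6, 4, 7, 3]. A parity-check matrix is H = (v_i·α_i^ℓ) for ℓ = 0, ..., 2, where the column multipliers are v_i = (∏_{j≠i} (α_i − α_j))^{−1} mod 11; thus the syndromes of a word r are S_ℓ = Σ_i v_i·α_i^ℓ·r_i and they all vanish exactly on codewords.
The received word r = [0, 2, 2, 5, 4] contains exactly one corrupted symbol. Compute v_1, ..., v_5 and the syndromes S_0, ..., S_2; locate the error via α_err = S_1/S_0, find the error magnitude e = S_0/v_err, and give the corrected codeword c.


S = (2, 8, 10), error at position 3, error magnitude e = 6, c = [0, 2, 7, 5, 4].

Step 1: column multipliers v_i = (∏_{j≠i}(α_i − α_j))^{−1} mod 11.
  i = 1 (α = 9): (9−6)(9−4)(9−7)(9−3) = 3·5·2·6 = 180 ≡ 4, so v_1 = 4^{−1} = 3 (mod 11).
  i = 2 (α = 6): (6−9)(6−4)(6−7)(6−3) = (−3)·2·(−1)·3 = 18 ≡ 7, so v_2 = 7^{−1} = 8 (mod 11).
  i = 3 (α = 4): (4−9)(4−6)(4−7)(4−3) = (−5)·(−2)·(−3)·1 = −30 ≡ 3, so v_3 = 3^{−1} = 4 (mod 11).
  i = 4 (α = 7): (7−9)(7−6)(7−4)(7−3) = (−2)·1·3·4 = −24 ≡ 9, so v_4 = 9^{−1} = 5 (mod 11).
  i = 5 (α = 3): (3−9)(3−6)(3−4)(3−7) = (−6)·(−3)·(−1)·(−4) = 72 ≡ 6, so v_5 = 6^{−1} = 2 (mod 11).
  v = [3, 8, 4, 5, 2].
Step 2: syndromes of r = [0, 2, 2, 5, 4] (all sums mod 11).
  S_0 = Σ v_i r_i = 3·0 + 8·2 + 4·2 + 5·5 + 2·4 = 57 ≡ 2.
  S_1 = Σ v_i α_i r_i = 3·9·0 + 8·6·2 + 4·4·2 + 5·7·5 + 2·3·4 = 327 ≡ 8.
  α_i^2 mod 11 = [4, 3, 5, 5, 9].
  S_2 = Σ v_i α_i^2 r_i = 3·4·0 + 8·3·2 + 4·5·2 + 5·5·5 + 2·9·4 = 285 ≡ 10.
  S = (2, 8, 10) ≠ 0, so r is not a codeword (an error is present).
Step 3: locate the error. For a single error e at position i, S_ℓ = v_i·e·α_i^ℓ, so α_err = S_1/S_0.
  S_0^{−1} = 2^{−1} = 6 (mod 11), so α_err = 8·6 = 48 ≡ 4 = α_3. Error position i = 3.
  Consistency check: S_2/S_1 = 10·7 = 70 ≡ 4 = α_err ✓ (single-error assumption holds).
Step 4: error magnitude e = S_0/v_3 = S_0·∏_{j≠3}(α_3 − α_j) = 2·3 = 6 ≡ 6 (mod 11).
Step 5: correct position 3: c_3 = r_3 − e = 2 − 6 ≡ 7 (mod 11). Hence c = [0, 2, 7, 5, 4].
  Check: interpolating c through the α_i gives m(x) = 6 + 3·x (degree < 2) with m(α_i) = c_i for every i, so c is indeed a codeword.


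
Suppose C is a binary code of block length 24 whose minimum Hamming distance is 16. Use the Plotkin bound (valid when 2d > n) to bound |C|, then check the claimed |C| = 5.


Plotkin bound M ≤ 4; given |C| = 5 > bound (violated).

Check applicability: 2d = 32, n = 24.
2d − n = 8 > 0, so Plotkin applies.
Compute d/(2d−n) = 16/8 ≈ 2.0000.
⌊d/(2d−n)⌋ = 2.
Plotkin bound: M ≤ 2·2 = 4.
Given |C| = 5, check: VIOLATED.
This |C| is above the Plotkin bound, so no binary code with n = 24, d = 16 and 5 codewords exists.


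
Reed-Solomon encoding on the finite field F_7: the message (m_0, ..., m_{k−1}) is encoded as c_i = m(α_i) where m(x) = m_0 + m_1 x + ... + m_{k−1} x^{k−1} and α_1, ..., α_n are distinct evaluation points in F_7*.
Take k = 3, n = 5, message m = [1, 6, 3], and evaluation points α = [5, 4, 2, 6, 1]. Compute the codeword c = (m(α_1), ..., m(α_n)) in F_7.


c = [1, 3, 4, 5, 3]

Message polynomial: m(x) = 1 + 6·x + 3·x^2 (mod 7).
For each evaluation point α_i, compute m(α_i) mod 7:
  α_1 = 5: Horner steps 3 → 0 → 1, so m(5) = 1.
  α_2 = 4: Horner steps 3 → 4 → 3, so m(4) = 3.
  α_3 = 2: Horner steps 3 → 5 → 4, so m(2) = 4.
  α_4 = 6: Horner steps 3 → 3 → 5, so m(6) = 5.
  α_5 = 1: Horner steps 3 → 2 → 3, so m(1) = 3.
Codeword c = [1, 3, 4, 5, 3] ∈ F_7^5.


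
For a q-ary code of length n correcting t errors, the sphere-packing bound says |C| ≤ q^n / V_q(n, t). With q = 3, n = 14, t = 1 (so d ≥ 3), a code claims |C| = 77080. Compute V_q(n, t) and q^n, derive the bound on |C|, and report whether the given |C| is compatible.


V_q(n, t) = 29, q^n = 4782969, Hamming bound = 164929, |C| = 77080 ≤ bound (satisfied).

Step 1: Compute V_q(n, t) = Σ_{j=0}^1 C(n, j) (q−1)^j.
  j = 0: C(14,0)·(2)^0 = 1·1 = 1.
  j = 1: C(14,1)·(2)^1 = 14·2 = 28.
  V_q(n, t) = 1 + 28 = 29.
Step 2: q^n = 3^14 = 4782969.
Step 3: Hamming bound ⌊q^n / V_q(n,t)⌋ = ⌊4782969/29⌋ = 164929.
Step 4: Compare |C| = 77080 to 164929: satisfied.
The claimed |C| lies below the Hamming bound.


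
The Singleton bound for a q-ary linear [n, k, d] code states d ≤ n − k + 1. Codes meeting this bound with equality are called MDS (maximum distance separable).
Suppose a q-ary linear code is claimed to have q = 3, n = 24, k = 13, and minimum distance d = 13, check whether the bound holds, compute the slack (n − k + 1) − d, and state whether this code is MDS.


Singleton RHS = n − k + 1 = 12, slack = -1, bound violated (no such code; not MDS).

Singleton bound: d ≤ n − k + 1.
Here n = 24, k = 13, so n − k + 1 = 12.
Given d = 13, check d ≤ 12: NO.
Slack = (n − k + 1) − d = -1.
The slack is negative: d = 13 exceeds n − k + 1 = 12 by 1, so the Singleton bound is violated and no linear [24, 13, 13]_3 code can exist. In particular it is not MDS (MDS requires d = n − k + 1 exactly).
Description: the claimed parameters are [24, 13, 13]_3; such a code would be impossible (violates the Singleton bound).


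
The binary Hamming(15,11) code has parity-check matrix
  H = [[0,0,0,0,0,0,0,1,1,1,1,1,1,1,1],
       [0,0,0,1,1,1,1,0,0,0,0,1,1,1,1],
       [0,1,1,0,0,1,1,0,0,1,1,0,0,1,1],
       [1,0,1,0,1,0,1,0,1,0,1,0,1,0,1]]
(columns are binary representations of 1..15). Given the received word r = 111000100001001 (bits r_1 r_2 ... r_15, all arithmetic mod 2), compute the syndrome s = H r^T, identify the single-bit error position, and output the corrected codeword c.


s = (0, 1, 0, 0)^T, error position = 4, corrected codeword c = 111100100001001

Compute s = H r^T mod 2 one row at a time:
  s_1 = 0 + 0 + 0 + 0 + 1 + 0 + 0 + 1 = 2 ≡ 0 (mod 2).
  s_2 = 0 + 0 + 0 + 1 + 1 + 0 + 0 + 1 = 3 ≡ 1 (mod 2).
  s_3 = 1 + 1 + 0 + 1 + 0 + 0 + 0 + 1 = 4 ≡ 0 (mod 2).
  s_4 = 1 + 1 + 0 + 1 + 0 + 0 + 0 + 1 = 4 ≡ 0 (mod 2).
s = (0, 1, 0, 0)^T — this equals column 4 of H (binary 0100), so error is at position 4.
Correct: flip bit 4 of r = 111000100001001 to get c = 111100100001001.


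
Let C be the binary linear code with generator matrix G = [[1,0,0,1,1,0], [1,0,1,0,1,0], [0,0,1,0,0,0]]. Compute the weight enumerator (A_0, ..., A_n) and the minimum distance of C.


Weight distribution: A_0 = 1, A_1 = 2, A_2 = 2, A_3 = 2, A_4 = 1. Minimum distance d = 1.

Enumerate all 2^3 = 8 messages m ∈ F_2^3.
For each, compute codeword c = mG in F_2^6, then tally its weight.
  m = 000 → c = 000000, weight = 0.
  m = 100 → c = 100110, weight = 3.
  m = 010 → c = 101010, weight = 3.
  m = 110 → c = 001100, weight = 2.
  m = 001 → c = 001000, weight = 1.
  m = 101 → c = 101110, weight = 4.
  m = 011 → c = 100010, weight = 2.
  m = 111 → c = 000100, weight = 1.
Tally weights:
  weight 0: 1 codewords.
  weight 1: 2 codewords.
  weight 2: 2 codewords.
  weight 3: 2 codewords.
  weight 4: 1 codewords.
Minimum distance d = smallest w > 0 with A_w > 0 = 1.
Sanity: Σ A_w = 8 = 2^3 = 8 ✓.


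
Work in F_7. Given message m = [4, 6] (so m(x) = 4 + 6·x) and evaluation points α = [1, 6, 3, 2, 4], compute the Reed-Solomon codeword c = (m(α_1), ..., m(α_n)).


c = [3, 5, 1, 2, 0]

Message polynomial: m(x) = 4 + 6·x (mod 7).
For each evaluation point α_i, compute m(α_i) mod 7:
  α_1 = 1: Horner steps 6 → 3, so m(1) = 3.
  α_2 = 6: Horner steps 6 → 5, so m(6) = 5.
  α_3 = 3: Horner steps 6 → 1, so m(3) = 1.
  α_4 = 2: Horner steps 6 → 2, so m(2) = 2.
  α_5 = 4: Horner steps 6 → 0, so m(4) = 0.
Codeword c = [3, 5, 1, 2, 0] ∈ F_7^5.


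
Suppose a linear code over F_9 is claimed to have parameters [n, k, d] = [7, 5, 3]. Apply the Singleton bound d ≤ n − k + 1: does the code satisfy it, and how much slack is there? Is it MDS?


Singleton RHS = n − k + 1 = 3, slack = 0, bound satisfied, MDS.

Singleton bound: d ≤ n − k + 1.
Here n = 7, k = 5, so n − k + 1 = 3.
Given d = 3, check d ≤ 3: YES.
Slack = (n − k + 1) − d = 0.
The code is MDS (slack = 0).
Description: the claimed parameters are [7, 5, 3]_9; such a code would be MDS (meets Singleton bound).


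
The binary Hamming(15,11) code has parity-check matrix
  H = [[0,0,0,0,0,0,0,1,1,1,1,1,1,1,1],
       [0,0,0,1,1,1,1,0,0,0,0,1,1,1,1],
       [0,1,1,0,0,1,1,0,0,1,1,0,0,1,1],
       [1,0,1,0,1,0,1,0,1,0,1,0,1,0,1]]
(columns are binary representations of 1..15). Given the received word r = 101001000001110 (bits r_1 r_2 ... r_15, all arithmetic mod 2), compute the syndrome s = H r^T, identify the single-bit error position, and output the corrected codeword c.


s = (1, 0, 1, 1)^T, error position = 11, corrected codeword c = 101001000011110

Compute s = H r^T mod 2 one row at a time:
  s_1 = 0 + 0 + 0 + 0 + 1 + 1 + 1 + 0 = 3 ≡ 1 (mod 2).
  s_2 = 0 + 0 + 1 + 0 + 1 + 1 + 1 + 0 = 4 ≡ 0 (mod 2).
  s_3 = 0 + 1 + 1 + 0 + 0 + 0 + 1 + 0 = 3 ≡ 1 (mod 2).
  s_4 = 1 + 1 + 0 + 0 + 0 + 0 + 1 + 0 = 3 ≡ 1 (mod 2).
s = (1, 0, 1, 1)^T — this equals column 11 of H (binary 1011), so error is at position 11.
Correct: flip bit 11 of r = 101001000001110 to get c = 101001000011110.


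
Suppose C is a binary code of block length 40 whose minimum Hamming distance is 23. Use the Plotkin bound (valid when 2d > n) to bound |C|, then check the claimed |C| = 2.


Plotkin bound M ≤ 6; given |C| = 2 ≤ bound (satisfied).

Check applicability: 2d = 46, n = 40.
2d − n = 6 > 0, so Plotkin applies.
Compute d/(2d−n) = 23/6 ≈ 3.8333.
⌊d/(2d−n)⌋ = 3.
Plotkin bound: M ≤ 2·3 = 6.
Given |C| = 2, check: satisfied.
This |C| is below the Plotkin bound.


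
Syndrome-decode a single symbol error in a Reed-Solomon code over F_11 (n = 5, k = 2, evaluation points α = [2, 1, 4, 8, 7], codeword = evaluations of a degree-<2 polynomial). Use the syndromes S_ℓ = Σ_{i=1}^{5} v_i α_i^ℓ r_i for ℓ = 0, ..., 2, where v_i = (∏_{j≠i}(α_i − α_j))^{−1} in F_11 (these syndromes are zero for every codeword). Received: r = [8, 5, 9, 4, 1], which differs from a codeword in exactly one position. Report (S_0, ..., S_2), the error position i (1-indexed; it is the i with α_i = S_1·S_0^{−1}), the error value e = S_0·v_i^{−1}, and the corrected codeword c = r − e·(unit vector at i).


S = (1, 4, 5), error at position 3, error magnitude e = 6, c = [8, 5, 3, 4, 1].

Step 1: column multipliers v_i = (∏_{j≠i}(α_i − α_j))^{−1} mod 11.
  i = 1 (α = 2): (2−1)(2−4)(2−8)(2−7) = 1·(−2)·(−6)·(−5) = −60 ≡ 6, so v_1 = 6^{−1} = 2 (mod 11).
  i = 2 (α = 1): (1−2)(1−4)(1−8)(1−7) = (−1)·(−3)·(−7)·(−6) = 126 ≡ 5, so v_2 = 5^{−1} = 9 (mod 11).
  i = 3 (α = 4): (4−2)(4−1)(4−8)(4−7) = 2·3·(−4)·(−3) = 72 ≡ 6, so v_3 = 6^{−1} = 2 (mod 11).
  i = 4 (α = 8): (8−2)(8−1)(8−4)(8−7) = 6·7·4·1 = 168 ≡ 3, so v_4 = 3^{−1} = 4 (mod 11).
  i = 5 (α = 7): (7−2)(7−1)(7−4)(7−8) = 5·6·3·(−1) = −90 ≡ 9, so v_5 = 9^{−1} = 5 (mod 11).
  v = [2, 9, 2, 4, 5].
Step 2: syndromes of r = [8, 5, 9, 4, 1] (all sums mod 11).
  S_0 = Σ v_i r_i = 2·8 + 9·5 + 2·9 + 4·4 + 5·1 = 100 ≡ 1.
  S_1 = Σ v_i α_i r_i = 2·2·8 + 9·1·5 + 2·4·9 + 4·8·4 + 5·7·1 = 312 ≡ 4.
  α_i^2 mod 11 = [4, 1, 5, 9, 5].
  S_2 = Σ v_i α_i^2 r_i = 2·4·8 + 9·1·5 + 2·5·9 + 4·9·4 + 5·5·1 = 368 ≡ 5.
  S = (1, 4, 5) ≠ 0, so r is not a codeword (an error is present).
Step 3: locate the error. For a single error e at position i, S_ℓ = v_i·e·α_i^ℓ, so α_err = S_1/S_0.
  S_0^{−1} = 1^{−1} = 1 (mod 11), so α_err = 4·1 = 4 ≡ 4 = α_3. Error position i = 3.
  Consistency check: S_2/S_1 = 5·3 = 15 ≡ 4 = α_err ✓ (single-error assumption holds).
Step 4: error magnitude e = S_0/v_3 = S_0·∏_{j≠3}(α_3 − α_j) = 1·6 = 6 ≡ 6 (mod 11).
Step 5: correct position 3: c_3 = r_3 − e = 9 − 6 ≡ 3 (mod 11). Hence c = [8, 5, 3, 4, 1].
  Check: interpolating c through the α_i gives m(x) = 2 + 3·x (degree < 2) with m(α_i) = c_i for every i, so c is indeed a codeword.


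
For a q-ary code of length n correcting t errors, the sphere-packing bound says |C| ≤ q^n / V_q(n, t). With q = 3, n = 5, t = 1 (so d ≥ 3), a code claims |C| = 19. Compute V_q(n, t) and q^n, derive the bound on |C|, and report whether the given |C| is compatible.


V_q(n, t) = 11, q^n = 243, Hamming bound = 22, |C| = 19 ≤ bound (satisfied).

Step 1: Compute V_q(n, t) = Σ_{j=0}^1 C(n, j) (q−1)^j.
  j = 0: C(5,0)·(2)^0 = 1·1 = 1.
  j = 1: C(5,1)·(2)^1 = 5·2 = 10.
  V_q(n, t) = 1 + 10 = 11.
Step 2: q^n = 3^5 = 243.
Step 3: Hamming bound ⌊q^n / V_q(n,t)⌋ = ⌊243/11⌋ = 22.
Step 4: Compare |C| = 19 to 22: satisfied.
The claimed |C| lies below the Hamming bound.


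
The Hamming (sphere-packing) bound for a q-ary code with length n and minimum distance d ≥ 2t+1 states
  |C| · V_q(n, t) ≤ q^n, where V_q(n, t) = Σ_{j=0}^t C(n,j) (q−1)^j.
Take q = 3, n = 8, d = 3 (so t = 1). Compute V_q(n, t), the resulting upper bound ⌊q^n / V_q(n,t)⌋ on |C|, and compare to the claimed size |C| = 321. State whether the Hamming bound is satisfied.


V_q(n, t) = 17, q^n = 6561, Hamming bound = 385, |C| = 321 ≤ bound (satisfied).

Step 1: Compute V_q(n, t) = Σ_{j=0}^1 C(n, j) (q−1)^j.
  j = 0: C(8,0)·(2)^0 = 1·1 = 1.
  j = 1: C(8,1)·(2)^1 = 8·2 = 16.
  V_q(n, t) = 1 + 16 = 17.
Step 2: q^n = 3^8 = 6561.
Step 3: Hamming bound ⌊q^n / V_q(n,t)⌋ = ⌊6561/17⌋ = 385.
Step 4: Compare |C| = 321 to 385: satisfied.
The claimed |C| lies below the Hamming bound.


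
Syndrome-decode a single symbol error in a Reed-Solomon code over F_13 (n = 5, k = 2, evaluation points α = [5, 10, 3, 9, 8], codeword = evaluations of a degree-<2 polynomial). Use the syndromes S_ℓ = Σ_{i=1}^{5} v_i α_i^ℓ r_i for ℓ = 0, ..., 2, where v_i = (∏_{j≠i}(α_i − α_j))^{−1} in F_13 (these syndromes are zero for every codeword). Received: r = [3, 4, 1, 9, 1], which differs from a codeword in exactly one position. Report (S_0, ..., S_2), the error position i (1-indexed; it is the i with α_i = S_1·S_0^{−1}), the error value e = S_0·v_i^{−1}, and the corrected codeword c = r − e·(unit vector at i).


S = (10, 4, 12), error at position 3, error magnitude e = 1, c = [3, 4, 0, 9, 1].

Step 1: column multipliers v_i = (∏_{j≠i}(α_i − α_j))^{−1} mod 13.
  i = 1 (α = 5): (5−10)(5−3)(5−9)(5−8) = (−5)·2·(−4)·(−3) = −120 ≡ 10, so v_1 = 10^{−1} = 4 (mod 13).
  i = 2 (α = 10): (10−5)(10−3)(10−9)(10−8) = 5·7·1·2 = 70 ≡ 5, so v_2 = 5^{−1} = 8 (mod 13).
  i = 3 (α = 3): (3−5)(3−10)(3−9)(3−8) = (−2)·(−7)·(−6)·(−5) = 420 ≡ 4, so v_3 = 4^{−1} = 10 (mod 13).
  i = 4 (α = 9): (9−5)(9−10)(9−3)(9−8) = 4·(−1)·6·1 = −24 ≡ 2, so v_4 = 2^{−1} = 7 (mod 13).
  i = 5 (α = 8): (8−5)(8−10)(8−3)(8−9) = 3·(−2)·5·(−1) = 30 ≡ 4, so v_5 = 4^{−1} = 10 (mod 13).
  v = [4, 8, 10, 7, 10].
Step 2: syndromes of r = [3, 4, 1, 9, 1] (all sums mod 13).
  S_0 = Σ v_i r_i = 4·3 + 8·4 + 10·1 + 7·9 + 10·1 = 127 ≡ 10.
  S_1 = Σ v_i α_i r_i = 4·5·3 + 8·10·4 + 10·3·1 + 7·9·9 + 10·8·1 = 1057 ≡ 4.
  α_i^2 mod 13 = [12, 9, 9, 3, 12].
  S_2 = Σ v_i α_i^2 r_i = 4·12·3 + 8·9·4 + 10·9·1 + 7·3·9 + 10·12·1 = 831 ≡ 12.
  S = (10, 4, 12) ≠ 0, so r is not a codeword (an error is present).
Step 3: locate the error. For a single error e at position i, S_ℓ = v_i·e·α_i^ℓ, so α_err = S_1/S_0.
  S_0^{−1} = 10^{−1} = 4 (mod 13), so α_err = 4·4 = 16 ≡ 3 = α_3. Error position i = 3.
  Consistency check: S_2/S_1 = 12·10 = 120 ≡ 3 = α_err ✓ (single-error assumption holds).
Step 4: error magnitude e = S_0/v_3 = S_0·∏_{j≠3}(α_3 − α_j) = 10·4 = 40 ≡ 1 (mod 13).
Step 5: correct position 3: c_3 = r_3 − e = 1 − 1 ≡ 0 (mod 13). Hence c = [3, 4, 0, 9, 1].
  Check: interpolating c through the α_i gives m(x) = 2 + 8·x (degree < 2) with m(α_i) = c_i for every i, so c is indeed a codeword.


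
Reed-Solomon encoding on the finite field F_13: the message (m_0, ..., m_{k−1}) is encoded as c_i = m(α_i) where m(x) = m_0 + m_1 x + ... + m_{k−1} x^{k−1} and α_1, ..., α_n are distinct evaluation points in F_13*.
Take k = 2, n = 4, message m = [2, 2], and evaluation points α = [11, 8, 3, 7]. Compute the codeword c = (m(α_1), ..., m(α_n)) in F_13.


c = [11, 5, 8, 3]

Message polynomial: m(x) = 2 + 2·x (mod 13).
For each evaluation point α_i, compute m(α_i) mod 13:
  α_1 = 11: Horner steps 2 → 11, so m(11) = 11.
  α_2 = 8: Horner steps 2 → 5, so m(8) = 5.
  α_3 = 3: Horner steps 2 → 8, so m(3) = 8.
  α_4 = 7: Horner steps 2 → 3, so m(7) = 3.
Codeword c = [11, 5, 8, 3] ∈ F_13^4.


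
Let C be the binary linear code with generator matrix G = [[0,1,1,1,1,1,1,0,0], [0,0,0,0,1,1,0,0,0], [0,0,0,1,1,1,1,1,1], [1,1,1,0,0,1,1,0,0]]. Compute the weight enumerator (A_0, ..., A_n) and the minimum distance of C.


Weight distribution: A_0 = 1, A_2 = 1, A_3 = 2, A_4 = 3, A_5 = 4, A_6 = 3, A_7 = 2. Minimum distance d = 2.

Enumerate all 2^4 = 16 messages m ∈ F_2^4.
For each, compute codeword c = mG in F_2^9, then tally its weight.
  m = 0000 → c = 000000000, weight = 0.
  m = 1000 → c = 011111100, weight = 6.
  m = 0100 → c = 000011000, weight = 2.
  m = 1100 → c = 011100100, weight = 4.
  m = 0010 → c = 000111111, weight = 6.
  m = 1010 → c = 011000011, weight = 4.
  m = 0110 → c = 000100111, weight = 4.
  m = 1110 → c = 011011011, weight = 6.
  m = 0001 → c = 111001100, weight = 5.
  m = 1001 → c = 100110000, weight = 3.
  m = 0101 → c = 111010100, weight = 5.
  m = 1101 → c = 100101000, weight = 3.
  m = 0011 → c = 111110011, weight = 7.
  m = 1011 → c = 100001111, weight = 5.
  m = 0111 → c = 111101011, weight = 7.
  m = 1111 → c = 100010111, weight = 5.
Tally weights:
  weight 0: 1 codewords.
  weight 2: 1 codewords.
  weight 3: 2 codewords.
  weight 4: 3 codewords.
  weight 5: 4 codewords.
  weight 6: 3 codewords.
  weight 7: 2 codewords.
Minimum distance d = smallest w > 0 with A_w > 0 = 2.
Sanity: Σ A_w = 16 = 2^4 = 16 ✓.


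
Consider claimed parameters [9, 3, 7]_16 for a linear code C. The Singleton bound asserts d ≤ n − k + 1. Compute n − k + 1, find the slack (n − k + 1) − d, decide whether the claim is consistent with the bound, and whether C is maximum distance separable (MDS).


Singleton RHS = n − k + 1 = 7, slack = 0, bound satisfied, MDS.

Singleton bound: d ≤ n − k + 1.
Here n = 9, k = 3, so n − k + 1 = 7.
Given d = 7, check d ≤ 7: YES.
Slack = (n − k + 1) − d = 0.
The code is MDS (slack = 0).
Description: the claimed parameters are [9, 3, 7]_16; such a code would be MDS (meets Singleton bound).


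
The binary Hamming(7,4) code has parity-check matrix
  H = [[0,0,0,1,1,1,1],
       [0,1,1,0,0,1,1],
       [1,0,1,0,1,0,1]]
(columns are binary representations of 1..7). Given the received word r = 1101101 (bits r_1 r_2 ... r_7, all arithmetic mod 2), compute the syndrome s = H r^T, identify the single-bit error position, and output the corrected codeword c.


s = (1, 0, 1)^T, error position = 5, corrected codeword c = 1101001

Compute s = H r^T mod 2 one row at a time:
  s_1 = 1 + 1 + 0 + 1 = 3 ≡ 1 (mod 2).
  s_2 = 1 + 0 + 0 + 1 = 2 ≡ 0 (mod 2).
  s_3 = 1 + 0 + 1 + 1 = 3 ≡ 1 (mod 2).
s = (1, 0, 1)^T — this equals column 5 of H (binary 101), so error is at position 5.
Correct: flip bit 5 of r = 1101101 to get c = 1101001.


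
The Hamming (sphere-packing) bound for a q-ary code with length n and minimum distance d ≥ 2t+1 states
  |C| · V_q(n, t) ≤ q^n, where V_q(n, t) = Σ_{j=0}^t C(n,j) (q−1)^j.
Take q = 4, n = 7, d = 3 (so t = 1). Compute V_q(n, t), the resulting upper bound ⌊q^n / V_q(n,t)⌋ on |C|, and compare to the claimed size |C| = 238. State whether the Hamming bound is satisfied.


V_q(n, t) = 22, q^n = 16384, Hamming bound = 744, |C| = 238 ≤ bound (satisfied).

Step 1: Compute V_q(n, t) = Σ_{j=0}^1 C(n, j) (q−1)^j.
  j = 0: C(7,0)·(3)^0 = 1·1 = 1.
  j = 1: C(7,1)·(3)^1 = 7·3 = 21.
  V_q(n, t) = 1 + 21 = 22.
Step 2: q^n = 4^7 = 16384.
Step 3: Hamming bound ⌊q^n / V_q(n,t)⌋ = ⌊16384/22⌋ = 744.
Step 4: Compare |C| = 238 to 744: satisfied.
The claimed |C| lies below the Hamming bound.


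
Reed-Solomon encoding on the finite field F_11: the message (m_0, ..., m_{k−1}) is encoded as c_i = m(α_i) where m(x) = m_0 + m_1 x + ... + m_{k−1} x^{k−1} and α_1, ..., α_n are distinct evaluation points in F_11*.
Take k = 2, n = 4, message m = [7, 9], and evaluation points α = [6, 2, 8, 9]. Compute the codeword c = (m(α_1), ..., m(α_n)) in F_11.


c = [6, 3, 2, 0]

Message polynomial: m(x) = 7 + 9·x (mod 11).
For each evaluation point α_i, compute m(α_i) mod 11:
  α_1 = 6: Horner steps 9 → 6, so m(6) = 6.
  α_2 = 2: Horner steps 9 → 3, so m(2) = 3.
  α_3 = 8: Horner steps 9 → 2, so m(8) = 2.
  α_4 = 9: Horner steps 9 → 0, so m(9) = 0.
Codeword c = [6, 3, 2, 0] ∈ F_11^4.


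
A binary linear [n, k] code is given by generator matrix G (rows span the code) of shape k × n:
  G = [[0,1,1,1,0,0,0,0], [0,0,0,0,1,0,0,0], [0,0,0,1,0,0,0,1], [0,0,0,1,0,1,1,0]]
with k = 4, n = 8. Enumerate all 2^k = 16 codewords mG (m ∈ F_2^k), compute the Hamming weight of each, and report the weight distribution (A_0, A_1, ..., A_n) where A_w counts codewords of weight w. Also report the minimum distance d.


Weight distribution: A_0 = 1, A_1 = 1, A_2 = 1, A_3 = 5, A_4 = 5, A_5 = 1, A_6 = 1, A_7 = 1. Minimum distance d = 1.

Enumerate all 2^4 = 16 messages m ∈ F_2^4.
For each, compute codeword c = mG in F_2^8, then tally its weight.
  m = 0000 → c = 00000000, weight = 0.
  m = 1000 → c = 01110000, weight = 3.
  m = 0100 → c = 00001000, weight = 1.
  m = 1100 → c = 01111000, weight = 4.
  m = 0010 → c = 00010001, weight = 2.
  m = 1010 → c = 01100001, weight = 3.
  m = 0110 → c = 00011001, weight = 3.
  m = 1110 → c = 01101001, weight = 4.
  m = 0001 → c = 00010110, weight = 3.
  m = 1001 → c = 01100110, weight = 4.
  m = 0101 → c = 00011110, weight = 4.
  m = 1101 → c = 01101110, weight = 5.
  m = 0011 → c = 00000111, weight = 3.
  m = 1011 → c = 01110111, weight = 6.
  m = 0111 → c = 00001111, weight = 4.
  m = 1111 → c = 01111111, weight = 7.
Tally weights:
  weight 0: 1 codewords.
  weight 1: 1 codewords.
  weight 2: 1 codewords.
  weight 3: 5 codewords.
  weight 4: 5 codewords.
  weight 5: 1 codewords.
  weight 6: 1 codewords.
  weight 7: 1 codewords.
Minimum distance d = smallest w > 0 with A_w > 0 = 1.
Sanity: Σ A_w = 16 = 2^4 = 16 ✓.


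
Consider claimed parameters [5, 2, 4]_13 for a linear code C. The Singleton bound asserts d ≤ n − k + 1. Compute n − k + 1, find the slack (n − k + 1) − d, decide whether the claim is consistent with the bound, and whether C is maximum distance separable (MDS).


Singleton RHS = n − k + 1 = 4, slack = 0, bound satisfied, MDS.

Singleton bound: d ≤ n − k + 1.
Here n = 5, k = 2, so n − k + 1 = 4.
Given d = 4, check d ≤ 4: YES.
Slack = (n − k + 1) − d = 0.
The code is MDS (slack = 0).
Description: the claimed parameters are [5, 2, 4]_13; such a code would be MDS (meets Singleton bound).


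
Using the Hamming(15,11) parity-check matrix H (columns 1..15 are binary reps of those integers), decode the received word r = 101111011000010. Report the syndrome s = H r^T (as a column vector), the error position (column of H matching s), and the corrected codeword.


s = (1, 0, 1, 0)^T, error position = 10, corrected codeword c = 101111011100010

Compute s = H r^T mod 2 one row at a time:
  s_1 = 1 + 1 + 0 + 0 + 0 + 0 + 1 + 0 = 3 ≡ 1 (mod 2).
  s_2 = 1 + 1 + 1 + 0 + 0 + 0 + 1 + 0 = 4 ≡ 0 (mod 2).
  s_3 = 0 + 1 + 1 + 0 + 0 + 0 + 1 + 0 = 3 ≡ 1 (mod 2).
  s_4 = 1 + 1 + 1 + 0 + 1 + 0 + 0 + 0 = 4 ≡ 0 (mod 2).
s = (1, 0, 1, 0)^T — this equals column 10 of H (binary 1010), so error is at position 10.
Correct: flip bit 10 of r = 101111011000010 to get c = 101111011100010.


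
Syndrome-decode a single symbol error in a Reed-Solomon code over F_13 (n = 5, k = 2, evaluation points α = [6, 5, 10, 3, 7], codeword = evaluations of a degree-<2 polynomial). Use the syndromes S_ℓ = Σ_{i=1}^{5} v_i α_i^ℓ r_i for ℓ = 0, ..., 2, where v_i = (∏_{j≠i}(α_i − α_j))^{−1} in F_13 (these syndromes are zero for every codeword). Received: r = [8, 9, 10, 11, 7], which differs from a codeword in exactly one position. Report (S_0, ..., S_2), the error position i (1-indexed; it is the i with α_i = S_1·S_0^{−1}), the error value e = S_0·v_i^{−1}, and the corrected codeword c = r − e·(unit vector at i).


S = (8, 2, 7), error at position 3, error magnitude e = 6, c = [8, 9, 4, 11, 7].

Step 1: column multipliers v_i = (∏_{j≠i}(α_i − α_j))^{−1} mod 13.
  i = 1 (α = 6): (6−5)(6−10)(6−3)(6−7) = 1·(−4)·3·(−1) = 12 ≡ 12, so v_1 = 12^{−1} = 12 (mod 13).
  i = 2 (α = 5): (5−6)(5−10)(5−3)(5−7) = (−1)·(−5)·2·(−2) = −20 ≡ 6, so v_2 = 6^{−1} = 11 (mod 13).
  i = 3 (α = 10): (10−6)(10−5)(10−3)(10−7) = 4·5·7·3 = 420 ≡ 4, so v_3 = 4^{−1} = 10 (mod 13).
  i = 4 (α = 3): (3−6)(3−5)(3−10)(3−7) = (−3)·(−2)·(−7)·(−4) = 168 ≡ 12, so v_4 = 12^{−1} = 12 (mod 13).
  i = 5 (α = 7): (7−6)(7−5)(7−10)(7−3) = 1·2·(−3)·4 = −24 ≡ 2, so v_5 = 2^{−1} = 7 (mod 13).
  v = [12, 11, 10, 12, 7].
Step 2: syndromes of r = [8, 9, 10, 11, 7] (all sums mod 13).
  S_0 = Σ v_i r_i = 12·8 + 11·9 + 10·10 + 12·11 + 7·7 = 476 ≡ 8.
  S_1 = Σ v_i α_i r_i = 12·6·8 + 11·5·9 + 10·10·10 + 12·3·11 + 7·7·7 = 2810 ≡ 2.
  α_i^2 mod 13 = [10, 12, 9, 9, 10].
  S_2 = Σ v_i α_i^2 r_i = 12·10·8 + 11·12·9 + 10·9·10 + 12·9·11 + 7·10·7 = 4726 ≡ 7.
  S = (8, 2, 7) ≠ 0, so r is not a codeword (an error is present).
Step 3: locate the error. For a single error e at position i, S_ℓ = v_i·e·α_i^ℓ, so α_err = S_1/S_0.
  S_0^{−1} = 8^{−1} = 5 (mod 13), so α_err = 2·5 = 10 ≡ 10 = α_3. Error position i = 3.
  Consistency check: S_2/S_1 = 7·7 = 49 ≡ 10 = α_err ✓ (single-error assumption holds).
Step 4: error magnitude e = S_0/v_3 = S_0·∏_{j≠3}(α_3 − α_j) = 8·4 = 32 ≡ 6 (mod 13).
Step 5: correct position 3: c_3 = r_3 − e = 10 − 6 ≡ 4 (mod 13). Hence c = [8, 9, 4, 11, 7].
  Check: interpolating c through the α_i gives m(x) = 1 + 12·x (degree < 2) with m(α_i) = c_i for every i, so c is indeed a codeword.
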